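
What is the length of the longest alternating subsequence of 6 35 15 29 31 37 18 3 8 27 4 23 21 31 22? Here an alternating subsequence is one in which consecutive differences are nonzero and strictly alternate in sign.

A longest alternating subsequence is 6, 35, 15, 29, 3, 8, 4, 23, 21, 31, 22 (positions 1,2,3,4,8,9,11,12,13,14,15); its 10 consecutive differences strictly alternate in sign, and length 11 is optimal.

11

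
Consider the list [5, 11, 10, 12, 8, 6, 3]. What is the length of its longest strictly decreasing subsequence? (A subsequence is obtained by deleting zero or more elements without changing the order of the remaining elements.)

Let dp[i] be the longest decreasing subsequence ending at position i. Then dp = [1, 1, 2, 1, 3, 4, 5].
The maximum is 5; one witness is 11, 10, 8, 6, 3 at positions 2,3,5,6,7.

5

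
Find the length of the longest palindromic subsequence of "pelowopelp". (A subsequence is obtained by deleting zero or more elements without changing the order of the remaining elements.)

One longest palindromic subsequence is plowolp (positions 1,3,4,5,6,9,10); it reads the same forward and backward, and the interval DP gives dp[1][10] = 7.

7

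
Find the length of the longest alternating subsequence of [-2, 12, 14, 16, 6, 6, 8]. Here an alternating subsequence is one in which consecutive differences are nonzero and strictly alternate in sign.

4

Track the best alternating length ending on an up-step vs a down-step at each position: up/down = 1/1, 2/1, 2/1, 2/1, 2/3, 2/3, 4/3.
The maximum over both is 4; one such subsequence is -2, 12, 6, 8.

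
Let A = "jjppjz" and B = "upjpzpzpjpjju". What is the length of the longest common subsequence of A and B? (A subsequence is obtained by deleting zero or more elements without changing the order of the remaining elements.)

A longest common subsequence is jjpj (length 4); the LCS DP confirms no longer common subsequence exists.

4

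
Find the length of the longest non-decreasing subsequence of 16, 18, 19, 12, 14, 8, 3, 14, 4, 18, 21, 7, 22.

Let dp[i] be the longest non-decreasing subsequence ending at position i. Then dp = [1, 2, 3, 1, 2, 1, 1, 3, 2, 4, 5, 3, 6].
The maximum is 6; one witness is 12, 14, 14, 18, 21, 22 at positions 4,5,8,10,11,13.

6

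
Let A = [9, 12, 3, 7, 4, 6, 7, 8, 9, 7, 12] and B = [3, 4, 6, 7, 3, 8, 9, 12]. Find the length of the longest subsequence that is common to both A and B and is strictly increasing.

7

A longest common strictly increasing subsequence is 3, 4, 6, 7, 8, 9, 12 (length 7); it appears in order in both A and B, and no longer such subsequence exists.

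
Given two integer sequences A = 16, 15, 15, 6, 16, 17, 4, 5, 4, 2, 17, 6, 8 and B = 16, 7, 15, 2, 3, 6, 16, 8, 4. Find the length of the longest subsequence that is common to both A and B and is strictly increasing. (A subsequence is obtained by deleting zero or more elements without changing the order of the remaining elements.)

3

A longest common strictly increasing subsequence is 2, 6, 8 (length 3); it appears in order in both A and B, and no longer such subsequence exists.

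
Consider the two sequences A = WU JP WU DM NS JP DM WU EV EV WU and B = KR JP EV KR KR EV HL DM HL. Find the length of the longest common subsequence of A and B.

3

Backtracking the LCS table gives one alignment: JP (A6,B2) → EV (A9,B3) → EV (A10,B6).
So the longest common subsequence has length 3.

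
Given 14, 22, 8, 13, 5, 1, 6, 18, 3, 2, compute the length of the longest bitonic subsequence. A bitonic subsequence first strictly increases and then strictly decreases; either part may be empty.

One longest bitonic subsequence is 14, 22, 13, 6, 3, 2 (positions 1,2,4,7,9,10): it rises to 22 then falls. Length 6 is optimal.

6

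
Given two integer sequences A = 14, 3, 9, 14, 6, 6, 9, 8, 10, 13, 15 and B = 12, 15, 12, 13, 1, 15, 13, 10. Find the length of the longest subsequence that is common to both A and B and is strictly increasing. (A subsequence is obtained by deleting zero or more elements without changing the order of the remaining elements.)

A longest common strictly increasing subsequence is 13, 15 (length 2); it appears in order in both A and B, and no longer such subsequence exists.

2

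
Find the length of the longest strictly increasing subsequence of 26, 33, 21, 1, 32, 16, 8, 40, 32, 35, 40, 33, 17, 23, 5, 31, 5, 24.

5

Let dp[i] be the longest increasing subsequence ending at position i. Then dp = [1, 2, 1, 1, 2, 2, 2, 3, 3, 4, 5, 4, 3, 4, 2, 5, 2, 5].
The maximum is 5; one witness is 1, 16, 32, 35, 40 at positions 4,6,9,10,11.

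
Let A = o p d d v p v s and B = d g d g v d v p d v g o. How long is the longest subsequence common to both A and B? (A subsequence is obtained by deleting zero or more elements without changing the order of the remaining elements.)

A longest common subsequence is ddvpv (length 5); the LCS DP confirms no longer common subsequence exists.

5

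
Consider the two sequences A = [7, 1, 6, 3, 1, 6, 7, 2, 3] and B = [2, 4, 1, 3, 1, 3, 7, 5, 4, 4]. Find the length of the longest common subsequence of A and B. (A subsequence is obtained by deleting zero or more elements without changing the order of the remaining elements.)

4

A longest common subsequence is 1, 3, 1, 7 (length 4); the LCS DP confirms no longer common subsequence exists.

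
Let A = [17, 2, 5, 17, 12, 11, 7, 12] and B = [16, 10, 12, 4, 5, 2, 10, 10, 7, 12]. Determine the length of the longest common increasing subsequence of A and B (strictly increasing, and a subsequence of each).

For each value that appears in both, track the longest common increasing run ending there.
The best achievable length is 3; one witness is 5, 7, 12 (A-positions 3,7,8, B-positions 5,9,10).

3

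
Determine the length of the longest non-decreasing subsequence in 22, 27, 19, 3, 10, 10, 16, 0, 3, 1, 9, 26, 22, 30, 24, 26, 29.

Scanning left to right, the best length ending at each element is: 22→1, 27→2, 19→1, 3→1, 10→2, 10→3, 16→4, 0→1, 3→2, 1→2, 9→3, 26→5, 22→5, 30→6, 24→6, 26→7, 29→8.
So the longest non-decreasing subsequence has length 8, e.g. 3, 10, 10, 16, 22, 24, 26, 29.

8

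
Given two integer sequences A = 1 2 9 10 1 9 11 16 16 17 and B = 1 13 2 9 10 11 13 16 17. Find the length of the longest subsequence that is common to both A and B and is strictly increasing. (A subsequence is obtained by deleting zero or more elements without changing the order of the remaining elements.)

A longest common strictly increasing subsequence is 1, 2, 9, 10, 11, 16, 17 (length 7); it appears in order in both A and B, and no longer such subsequence exists.

7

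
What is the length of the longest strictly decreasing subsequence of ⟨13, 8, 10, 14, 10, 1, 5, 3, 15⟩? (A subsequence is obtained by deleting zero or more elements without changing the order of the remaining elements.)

Let dp[i] be the longest decreasing subsequence ending at position i. Then dp = [1, 2, 2, 1, 2, 3, 3, 4, 1].
The maximum is 4; one witness is 13, 8, 5, 3 at positions 1,2,7,8.

4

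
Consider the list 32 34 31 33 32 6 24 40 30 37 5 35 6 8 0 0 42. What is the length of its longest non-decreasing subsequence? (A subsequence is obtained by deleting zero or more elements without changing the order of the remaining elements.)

5

One longest non-decreasing subsequence is 6, 24, 30, 37, 42 (positions 6,7,9,10,17), of length 5; no longer one exists.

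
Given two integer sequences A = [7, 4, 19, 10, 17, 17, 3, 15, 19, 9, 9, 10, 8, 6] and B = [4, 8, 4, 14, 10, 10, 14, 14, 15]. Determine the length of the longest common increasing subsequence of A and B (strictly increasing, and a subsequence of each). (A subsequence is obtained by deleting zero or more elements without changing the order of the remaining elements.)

A longest common strictly increasing subsequence is 4, 10, 15 (length 3); it appears in order in both A and B, and no longer such subsequence exists.

3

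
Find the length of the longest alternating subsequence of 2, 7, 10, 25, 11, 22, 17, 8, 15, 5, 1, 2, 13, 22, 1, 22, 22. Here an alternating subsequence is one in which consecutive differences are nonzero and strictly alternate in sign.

A longest alternating subsequence is 2, 25, 11, 22, 8, 15, 1, 2, 1, 22 (positions 1,4,5,6,8,9,11,12,15,16); its 9 consecutive differences strictly alternate in sign, and length 10 is optimal.

10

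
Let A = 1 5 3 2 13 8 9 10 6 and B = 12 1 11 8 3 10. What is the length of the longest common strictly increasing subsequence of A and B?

3

A longest common strictly increasing subsequence is 1, 8, 10 (length 3); it appears in order in both A and B, and no longer such subsequence exists.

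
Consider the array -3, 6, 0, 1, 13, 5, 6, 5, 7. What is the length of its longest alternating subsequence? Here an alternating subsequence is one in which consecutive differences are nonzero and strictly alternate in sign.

Track the best alternating length ending on an up-step vs a down-step at each position: up/down = 1/1, 2/1, 2/3, 4/3, 4/1, 4/5, 6/5, 4/7, 8/5.
The maximum over both is 8; one such subsequence is -3, 6, 0, 13, 5, 6, 5, 7.

8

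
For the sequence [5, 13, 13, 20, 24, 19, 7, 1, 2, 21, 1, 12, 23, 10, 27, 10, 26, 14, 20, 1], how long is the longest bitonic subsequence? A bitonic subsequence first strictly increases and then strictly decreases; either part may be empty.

One longest bitonic subsequence is 5, 13, 20, 21, 23, 27, 26, 20, 1 (positions 1,2,4,10,13,15,17,19,20): it rises to 27 then falls. Length 9 is optimal.

9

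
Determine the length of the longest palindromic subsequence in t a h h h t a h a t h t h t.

11

Using dp[i][j] = 2 + dp[i+1][j−1] if the ends match, else max(dp[i+1][j], dp[i][j−1]):
dp[1][14] = 11. A witness is thhtahathht at positions 1,3,5,6,7,8,9,10,11,13,14.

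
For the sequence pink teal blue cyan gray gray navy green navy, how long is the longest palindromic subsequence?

Using dp[i][j] = 2 + dp[i+1][j−1] if the ends match, else max(dp[i+1][j], dp[i][j−1]):
dp[1][9] = 3. A witness is navy green navy at positions 7,8,9.

3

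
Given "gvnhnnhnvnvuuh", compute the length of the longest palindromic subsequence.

8

One longest palindromic subsequence is vnhnnhnv (positions 2,3,4,5,6,7,10,11); it reads the same forward and backward, and the interval DP gives dp[1][14] = 8.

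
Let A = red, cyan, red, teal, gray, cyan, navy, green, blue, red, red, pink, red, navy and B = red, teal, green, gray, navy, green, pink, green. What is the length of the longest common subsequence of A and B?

6

Backtracking the LCS table gives one alignment: red (A3,B1) → teal (A4,B2) → gray (A5,B4) → navy (A7,B5) → green (A8,B6) → pink (A12,B7).
So the longest common subsequence has length 6.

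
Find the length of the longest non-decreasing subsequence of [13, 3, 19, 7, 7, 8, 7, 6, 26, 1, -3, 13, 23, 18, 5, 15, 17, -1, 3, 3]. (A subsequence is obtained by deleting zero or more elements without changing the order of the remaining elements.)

7

Scanning left to right, the best length ending at each element is: 13→1, 3→1, 19→2, 7→2, 7→3, 8→4, 7→4, 6→2, 26→5, 1→1, -3→1, 13→5, 23→6, 18→6, 5→2, 15→6, 17→7, -1→2, 3→3, 3→4.
So the longest non-decreasing subsequence has length 7, e.g. 3, 7, 7, 8, 13, 15, 17.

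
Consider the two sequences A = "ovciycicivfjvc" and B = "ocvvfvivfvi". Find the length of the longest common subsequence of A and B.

6

Backtracking the LCS table gives one alignment: o (A1,B1) → v (A2,B6) → i (A9,B7) → v (A10,B8) → f (A11,B9) → v (A13,B10).
So the longest common subsequence has length 6.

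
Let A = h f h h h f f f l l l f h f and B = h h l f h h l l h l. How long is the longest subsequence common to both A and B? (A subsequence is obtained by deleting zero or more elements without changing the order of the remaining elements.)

A longest common subsequence is hfhhlll (length 7); the LCS DP confirms no longer common subsequence exists.

7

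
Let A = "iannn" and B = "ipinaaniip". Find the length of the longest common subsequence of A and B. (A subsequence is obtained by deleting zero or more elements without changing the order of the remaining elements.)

3

A longest common subsequence is ian (length 3); the LCS DP confirms no longer common subsequence exists.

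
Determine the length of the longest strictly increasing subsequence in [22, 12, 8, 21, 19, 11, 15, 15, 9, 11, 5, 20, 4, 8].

4

Let dp[i] be the longest increasing subsequence ending at position i. Then dp = [1, 1, 1, 2, 2, 2, 3, 3, 2, 3, 1, 4, 1, 2].
The maximum is 4; one witness is 8, 11, 15, 20 at positions 3,6,7,12.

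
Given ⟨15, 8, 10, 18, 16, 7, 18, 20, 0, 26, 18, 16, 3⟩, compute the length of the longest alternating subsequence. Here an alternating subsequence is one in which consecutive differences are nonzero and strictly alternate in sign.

8

Track the best alternating length ending on an up-step vs a down-step at each position: up/down = 1/1, 1/2, 3/2, 3/1, 3/4, 1/4, 5/1, 5/1, 1/6, 7/1, 7/8, 7/8, 7/8.
The maximum over both is 8; one such subsequence is 15, 8, 18, 16, 18, 0, 26, 18.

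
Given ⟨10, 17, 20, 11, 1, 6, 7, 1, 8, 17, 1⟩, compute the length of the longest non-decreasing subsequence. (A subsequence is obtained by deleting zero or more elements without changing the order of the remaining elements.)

5

Scanning left to right, the best length ending at each element is: 10→1, 17→2, 20→3, 11→2, 1→1, 6→2, 7→3, 1→2, 8→4, 17→5, 1→3.
So the longest non-decreasing subsequence has length 5, e.g. 1, 6, 7, 8, 17.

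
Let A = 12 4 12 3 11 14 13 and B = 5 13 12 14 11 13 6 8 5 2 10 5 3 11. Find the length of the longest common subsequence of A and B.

Backtracking the LCS table gives one alignment: 12 (A1,B3) → 3 (A4,B13) → 11 (A5,B14).
So the longest common subsequence has length 3.

3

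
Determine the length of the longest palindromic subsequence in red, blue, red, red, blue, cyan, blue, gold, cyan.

One longest palindromic subsequence is blue red red blue (positions 2,3,4,7); it reads the same forward and backward, and the interval DP gives dp[1][9] = 4.

4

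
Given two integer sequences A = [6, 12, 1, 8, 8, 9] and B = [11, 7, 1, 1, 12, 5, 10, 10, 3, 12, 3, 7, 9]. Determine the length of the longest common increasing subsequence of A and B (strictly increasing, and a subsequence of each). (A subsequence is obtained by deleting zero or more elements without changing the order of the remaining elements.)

A longest common strictly increasing subsequence is 1, 9 (length 2); it appears in order in both A and B, and no longer such subsequence exists.

2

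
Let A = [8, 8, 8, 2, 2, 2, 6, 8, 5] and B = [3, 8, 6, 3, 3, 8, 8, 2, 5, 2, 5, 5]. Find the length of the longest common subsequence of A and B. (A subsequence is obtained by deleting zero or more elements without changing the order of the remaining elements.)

Backtracking the LCS table gives one alignment: 8 (A1,B2) → 8 (A2,B6) → 8 (A3,B7) → 2 (A4,B8) → 2 (A5,B10) → 5 (A9,B12).
So the longest common subsequence has length 6.

6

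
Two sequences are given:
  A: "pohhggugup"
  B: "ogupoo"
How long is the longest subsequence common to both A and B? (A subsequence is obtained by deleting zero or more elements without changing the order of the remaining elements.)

Backtracking the LCS table gives one alignment: o (A2,B1) → g (A8,B2) → u (A9,B3) → p (A10,B4).
So the longest common subsequence has length 4.

4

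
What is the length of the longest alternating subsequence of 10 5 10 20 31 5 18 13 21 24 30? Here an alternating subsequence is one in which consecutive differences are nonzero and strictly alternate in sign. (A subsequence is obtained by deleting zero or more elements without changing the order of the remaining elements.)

7

A longest alternating subsequence is 10, 5, 10, 5, 18, 13, 21 (positions 1,2,3,6,7,8,9); its 6 consecutive differences strictly alternate in sign, and length 7 is optimal.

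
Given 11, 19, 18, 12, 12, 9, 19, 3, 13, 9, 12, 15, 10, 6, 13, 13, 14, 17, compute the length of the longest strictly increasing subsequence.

One longest increasing subsequence is 3, 9, 12, 13, 14, 17 (positions 8,10,11,15,17,18), of length 6; no longer one exists.

6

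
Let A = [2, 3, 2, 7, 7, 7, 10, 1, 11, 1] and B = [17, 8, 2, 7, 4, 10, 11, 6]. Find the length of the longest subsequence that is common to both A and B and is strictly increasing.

For each value that appears in both, track the longest common increasing run ending there.
The best achievable length is 4; one witness is 2, 7, 10, 11 (A-positions 1,4,7,9, B-positions 3,4,6,7).

4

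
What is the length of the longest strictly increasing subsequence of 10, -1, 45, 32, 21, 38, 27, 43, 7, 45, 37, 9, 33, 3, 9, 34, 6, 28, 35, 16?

6

Let dp[i] be the longest increasing subsequence ending at position i. Then dp = [1, 1, 2, 2, 2, 3, 3, 4, 2, 5, 4, 3, 4, 2, 3, 5, 3, 4, 6, 4].
The maximum is 6; one witness is 10, 21, 27, 33, 34, 35 at positions 1,5,7,13,16,19.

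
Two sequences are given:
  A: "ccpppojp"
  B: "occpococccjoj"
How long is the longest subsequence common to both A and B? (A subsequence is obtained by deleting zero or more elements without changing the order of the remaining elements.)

5

Backtracking the LCS table gives one alignment: c (A1,B2) → c (A2,B3) → p (A3,B4) → o (A6,B12) → j (A7,B13).
So the longest common subsequence has length 5.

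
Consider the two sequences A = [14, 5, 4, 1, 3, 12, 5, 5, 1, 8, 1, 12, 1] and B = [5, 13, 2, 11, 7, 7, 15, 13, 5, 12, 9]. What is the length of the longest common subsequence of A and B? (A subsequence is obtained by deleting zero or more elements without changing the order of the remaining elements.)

A longest common subsequence is 5, 5, 12 (length 3); the LCS DP confirms no longer common subsequence exists.

3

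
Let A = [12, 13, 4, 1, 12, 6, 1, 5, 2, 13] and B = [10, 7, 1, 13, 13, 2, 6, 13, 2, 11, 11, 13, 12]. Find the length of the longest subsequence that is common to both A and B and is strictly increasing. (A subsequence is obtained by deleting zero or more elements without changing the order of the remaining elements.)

3

A longest common strictly increasing subsequence is 1, 2, 13 (length 3); it appears in order in both A and B, and no longer such subsequence exists.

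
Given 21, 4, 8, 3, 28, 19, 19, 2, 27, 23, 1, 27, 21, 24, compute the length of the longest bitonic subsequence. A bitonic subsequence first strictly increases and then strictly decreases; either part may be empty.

6

One longest bitonic subsequence is 4, 8, 28, 27, 23, 21 (positions 2,3,5,9,10,13): it rises to 28 then falls. Length 6 is optimal.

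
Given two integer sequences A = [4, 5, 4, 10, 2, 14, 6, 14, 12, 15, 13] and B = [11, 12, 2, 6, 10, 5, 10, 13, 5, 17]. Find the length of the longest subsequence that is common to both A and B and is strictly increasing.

For each value that appears in both, track the longest common increasing run ending there.
The best achievable length is 3; one witness is 2, 6, 13 (A-positions 5,7,11, B-positions 3,4,8).

3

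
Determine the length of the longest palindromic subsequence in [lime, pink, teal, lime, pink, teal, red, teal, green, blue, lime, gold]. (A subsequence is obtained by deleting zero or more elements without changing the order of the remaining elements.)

Using dp[i][j] = 2 + dp[i+1][j−1] if the ends match, else max(dp[i+1][j], dp[i][j−1]):
dp[1][12] = 5. A witness is lime teal red teal lime at positions 4,6,7,8,11.

5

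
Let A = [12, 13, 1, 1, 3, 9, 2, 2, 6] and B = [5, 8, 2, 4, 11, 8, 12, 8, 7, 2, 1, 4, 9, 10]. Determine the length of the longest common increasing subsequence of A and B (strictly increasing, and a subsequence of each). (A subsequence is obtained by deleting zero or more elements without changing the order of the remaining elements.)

For each value that appears in both, track the longest common increasing run ending there.
The best achievable length is 2; one witness is 1, 9 (A-positions 3,6, B-positions 11,13).

2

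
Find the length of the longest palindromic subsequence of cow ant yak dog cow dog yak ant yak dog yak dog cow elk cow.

9

One longest palindromic subsequence is cow cow dog yak dog yak dog cow cow (positions 1,5,6,7,10,11,12,13,15); it reads the same forward and backward, and the interval DP gives dp[1][15] = 9.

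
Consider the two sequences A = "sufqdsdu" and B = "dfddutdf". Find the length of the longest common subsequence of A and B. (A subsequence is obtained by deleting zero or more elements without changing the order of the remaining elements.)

Backtracking the LCS table gives one alignment: f (A3,B2) → d (A5,B3) → d (A7,B4) → u (A8,B5).
So the longest common subsequence has length 4.

4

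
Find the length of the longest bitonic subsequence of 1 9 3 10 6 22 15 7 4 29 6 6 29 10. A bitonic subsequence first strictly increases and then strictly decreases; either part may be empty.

Let inc[i] be the LIS ending at i and dec[i] the longest strictly decreasing subsequence starting at i. inc = [1, 2, 2, 3, 3, 4, 4, 4, 3, 5, 4, 4, 5, 5], dec = [1, 3, 1, 3, 2, 4, 3, 2, 1, 2, 1, 1, 2, 1].
max_i inc[i]+dec[i]−1 = 7, with one witness 1, 9, 10, 22, 15, 7, 6.

7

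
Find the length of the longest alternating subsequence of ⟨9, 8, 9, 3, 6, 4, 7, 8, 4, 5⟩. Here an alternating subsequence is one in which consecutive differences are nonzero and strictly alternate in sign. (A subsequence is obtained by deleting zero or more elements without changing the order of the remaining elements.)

A longest alternating subsequence is 9, 8, 9, 3, 6, 4, 7, 4, 5 (positions 1,2,3,4,5,6,7,9,10); its 8 consecutive differences strictly alternate in sign, and length 9 is optimal.

9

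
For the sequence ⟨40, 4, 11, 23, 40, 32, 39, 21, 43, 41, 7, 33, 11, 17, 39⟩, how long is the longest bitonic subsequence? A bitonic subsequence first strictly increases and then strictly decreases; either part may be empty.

9

One longest bitonic subsequence is 4, 11, 23, 32, 39, 43, 41, 33, 17 (positions 2,3,4,6,7,9,10,12,14): it rises to 43 then falls. Length 9 is optimal.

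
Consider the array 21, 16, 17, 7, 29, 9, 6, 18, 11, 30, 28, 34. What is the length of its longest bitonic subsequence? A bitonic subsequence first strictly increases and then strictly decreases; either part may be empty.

5

One longest bitonic subsequence is 16, 17, 29, 18, 11 (positions 2,3,5,8,9): it rises to 29 then falls. Length 5 is optimal.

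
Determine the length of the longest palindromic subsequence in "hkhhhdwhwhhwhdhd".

Using dp[i][j] = 2 + dp[i+1][j−1] if the ends match, else max(dp[i+1][j], dp[i][j−1]):
dp[1][16] = 11. A witness is hhhhwhwhhhh at positions 1,3,4,5,7,8,9,10,11,13,15.

11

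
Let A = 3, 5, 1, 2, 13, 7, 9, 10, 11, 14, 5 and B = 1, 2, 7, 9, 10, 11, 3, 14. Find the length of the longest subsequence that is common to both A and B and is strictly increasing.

7

For each value that appears in both, track the longest common increasing run ending there.
The best achievable length is 7; one witness is 1, 2, 7, 9, 10, 11, 14 (A-positions 3,4,6,7,8,9,10, B-positions 1,2,3,4,5,6,8).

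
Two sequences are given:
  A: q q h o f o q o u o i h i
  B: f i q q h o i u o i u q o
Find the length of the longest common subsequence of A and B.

A longest common subsequence is qqhooqo (length 7); the LCS DP confirms no longer common subsequence exists.

7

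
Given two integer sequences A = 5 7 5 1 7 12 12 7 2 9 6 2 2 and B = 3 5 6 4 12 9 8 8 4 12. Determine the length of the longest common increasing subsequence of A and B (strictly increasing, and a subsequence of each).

For each value that appears in both, track the longest common increasing run ending there.
The best achievable length is 2; one witness is 5, 6 (A-positions 1,11, B-positions 2,3).

2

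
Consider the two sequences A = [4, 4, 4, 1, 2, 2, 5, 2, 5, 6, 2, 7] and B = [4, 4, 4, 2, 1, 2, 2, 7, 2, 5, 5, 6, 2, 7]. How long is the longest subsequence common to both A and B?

11

Backtracking the LCS table gives one alignment: 4 (A1,B1) → 4 (A2,B2) → 4 (A3,B3) → 1 (A4,B5) → 2 (A5,B7) → 2 (A6,B9) → 5 (A7,B10) → 5 (A9,B11) → 6 (A10,B12) → 2 (A11,B13) → 7 (A12,B14).
So the longest common subsequence has length 11.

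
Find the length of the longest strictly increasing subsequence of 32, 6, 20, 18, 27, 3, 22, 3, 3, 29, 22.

4

Scanning left to right, the best length ending at each element is: 32→1, 6→1, 20→2, 18→2, 27→3, 3→1, 22→3, 3→1, 3→1, 29→4, 22→3.
So the longest increasing subsequence has length 4, e.g. 6, 20, 27, 29.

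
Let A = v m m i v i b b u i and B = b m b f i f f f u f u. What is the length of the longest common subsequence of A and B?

3

A longest common subsequence is miu (length 3); the LCS DP confirms no longer common subsequence exists.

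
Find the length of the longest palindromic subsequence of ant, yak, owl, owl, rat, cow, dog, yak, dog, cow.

5

Using dp[i][j] = 2 + dp[i+1][j−1] if the ends match, else max(dp[i+1][j], dp[i][j−1]):
dp[1][10] = 5. A witness is cow dog yak dog cow at positions 6,7,8,9,10.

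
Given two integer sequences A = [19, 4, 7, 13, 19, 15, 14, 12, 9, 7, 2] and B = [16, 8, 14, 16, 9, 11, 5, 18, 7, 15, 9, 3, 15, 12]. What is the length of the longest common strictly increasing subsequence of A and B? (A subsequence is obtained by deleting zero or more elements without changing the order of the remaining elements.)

2

A longest common strictly increasing subsequence is 7, 15 (length 2); it appears in order in both A and B, and no longer such subsequence exists.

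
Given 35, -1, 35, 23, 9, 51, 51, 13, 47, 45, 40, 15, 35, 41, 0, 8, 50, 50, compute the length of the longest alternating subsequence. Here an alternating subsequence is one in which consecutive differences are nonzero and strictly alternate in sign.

11

A longest alternating subsequence is 35, -1, 35, 23, 51, 13, 47, 15, 35, 0, 8 (positions 1,2,3,4,6,8,9,12,13,15,16); its 10 consecutive differences strictly alternate in sign, and length 11 is optimal.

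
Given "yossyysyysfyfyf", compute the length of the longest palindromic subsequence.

One longest palindromic subsequence is ysyysyysy (positions 1,4,5,6,7,8,9,10,14); it reads the same forward and backward, and the interval DP gives dp[1][15] = 9.

9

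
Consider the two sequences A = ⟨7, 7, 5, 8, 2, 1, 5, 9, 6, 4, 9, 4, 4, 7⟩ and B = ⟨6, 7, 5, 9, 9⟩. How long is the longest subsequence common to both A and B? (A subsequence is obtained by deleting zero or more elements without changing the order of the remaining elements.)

4

A longest common subsequence is 7, 5, 9, 9 (length 4); the LCS DP confirms no longer common subsequence exists.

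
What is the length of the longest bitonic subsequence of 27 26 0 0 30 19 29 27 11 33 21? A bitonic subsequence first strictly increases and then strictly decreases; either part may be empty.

One longest bitonic subsequence is 27, 30, 29, 27, 21 (positions 1,5,7,8,11): it rises to 30 then falls. Length 5 is optimal.

5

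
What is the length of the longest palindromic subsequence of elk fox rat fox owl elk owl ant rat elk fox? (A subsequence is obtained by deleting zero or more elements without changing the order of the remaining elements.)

One longest palindromic subsequence is fox rat owl elk owl rat fox (positions 2,3,5,6,7,9,11); it reads the same forward and backward, and the interval DP gives dp[1][11] = 7.

7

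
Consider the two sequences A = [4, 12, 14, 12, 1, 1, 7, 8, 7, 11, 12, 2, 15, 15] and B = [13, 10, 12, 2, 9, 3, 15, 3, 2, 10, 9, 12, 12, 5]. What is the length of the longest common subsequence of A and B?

3

A longest common subsequence is 12, 12, 12 (length 3); the LCS DP confirms no longer common subsequence exists.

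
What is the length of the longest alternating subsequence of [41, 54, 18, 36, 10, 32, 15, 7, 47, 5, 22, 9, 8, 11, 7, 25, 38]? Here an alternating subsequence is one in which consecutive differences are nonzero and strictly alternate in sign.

A longest alternating subsequence is 41, 54, 18, 36, 10, 32, 15, 47, 5, 22, 9, 11, 7, 25 (positions 1,2,3,4,5,6,7,9,10,11,12,14,15,16); its 13 consecutive differences strictly alternate in sign, and length 14 is optimal.

14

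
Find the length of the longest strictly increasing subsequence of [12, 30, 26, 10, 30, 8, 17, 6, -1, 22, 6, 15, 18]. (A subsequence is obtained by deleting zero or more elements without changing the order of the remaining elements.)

Let dp[i] be the longest increasing subsequence ending at position i. Then dp = [1, 2, 2, 1, 3, 1, 2, 1, 1, 3, 2, 3, 4].
The maximum is 4; one witness is -1, 6, 15, 18 at positions 9,11,12,13.

4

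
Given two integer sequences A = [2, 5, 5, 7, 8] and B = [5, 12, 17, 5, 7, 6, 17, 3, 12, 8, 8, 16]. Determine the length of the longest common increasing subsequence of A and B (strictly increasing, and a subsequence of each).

A longest common strictly increasing subsequence is 5, 7, 8 (length 3); it appears in order in both A and B, and no longer such subsequence exists.

3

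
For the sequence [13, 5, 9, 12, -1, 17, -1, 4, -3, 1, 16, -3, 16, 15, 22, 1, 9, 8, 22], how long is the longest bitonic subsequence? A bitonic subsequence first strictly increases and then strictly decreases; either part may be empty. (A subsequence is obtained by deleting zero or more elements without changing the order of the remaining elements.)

8

Let inc[i] be the LIS ending at i and dec[i] the longest strictly decreasing subsequence starting at i. inc = [1, 1, 2, 3, 1, 4, 1, 2, 1, 2, 4, 1, 4, 4, 5, 2, 3, 3, 5], dec = [5, 4, 4, 4, 2, 5, 2, 3, 1, 2, 4, 1, 4, 3, 3, 1, 2, 1, 1].
max_i inc[i]+dec[i]−1 = 8, with one witness 5, 9, 12, 17, 16, 15, 9, 8.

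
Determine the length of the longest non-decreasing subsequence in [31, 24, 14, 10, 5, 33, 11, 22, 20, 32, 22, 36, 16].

5

Let dp[i] be the longest non-decreasing subsequence ending at position i. Then dp = [1, 1, 1, 1, 1, 2, 2, 3, 3, 4, 4, 5, 3].
The maximum is 5; one witness is 10, 11, 22, 32, 36 at positions 4,7,8,10,12.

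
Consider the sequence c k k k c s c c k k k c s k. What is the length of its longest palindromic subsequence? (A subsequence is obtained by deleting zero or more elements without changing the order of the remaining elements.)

11

One longest palindromic subsequence is ckkkccckkkc (positions 1,2,3,4,5,7,8,9,10,11,12); it reads the same forward and backward, and the interval DP gives dp[1][14] = 11.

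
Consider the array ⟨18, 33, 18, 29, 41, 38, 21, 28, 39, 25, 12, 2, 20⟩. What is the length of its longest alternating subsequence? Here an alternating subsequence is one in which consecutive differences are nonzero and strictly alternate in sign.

8

A longest alternating subsequence is 18, 33, 18, 29, 21, 28, 12, 20 (positions 1,2,3,4,7,8,11,13); its 7 consecutive differences strictly alternate in sign, and length 8 is optimal.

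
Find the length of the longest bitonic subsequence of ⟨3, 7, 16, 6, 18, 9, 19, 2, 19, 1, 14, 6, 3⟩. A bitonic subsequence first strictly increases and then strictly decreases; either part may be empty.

One longest bitonic subsequence is 3, 7, 16, 18, 19, 14, 6, 3 (positions 1,2,3,5,7,11,12,13): it rises to 19 then falls. Length 8 is optimal.

8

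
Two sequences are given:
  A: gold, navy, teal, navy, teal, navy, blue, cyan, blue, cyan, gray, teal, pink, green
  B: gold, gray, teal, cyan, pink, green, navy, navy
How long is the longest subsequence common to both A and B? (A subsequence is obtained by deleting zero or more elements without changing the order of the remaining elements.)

Backtracking the LCS table gives one alignment: gold (A1,B1) → teal (A5,B3) → cyan (A10,B4) → pink (A13,B5) → green (A14,B6).
So the longest common subsequence has length 5.

5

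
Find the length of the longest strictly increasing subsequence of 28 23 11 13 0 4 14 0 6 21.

4

One longest increasing subsequence is 11, 13, 14, 21 (positions 3,4,7,10), of length 4; no longer one exists.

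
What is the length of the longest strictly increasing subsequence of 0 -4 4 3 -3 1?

3

One longest increasing subsequence is -4, -3, 1 (positions 2,5,6), of length 3; no longer one exists.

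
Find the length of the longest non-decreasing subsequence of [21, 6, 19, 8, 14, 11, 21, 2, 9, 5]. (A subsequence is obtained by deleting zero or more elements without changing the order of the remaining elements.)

Let dp[i] be the longest non-decreasing subsequence ending at position i. Then dp = [1, 1, 2, 2, 3, 3, 4, 1, 3, 2].
The maximum is 4; one witness is 6, 8, 14, 21 at positions 2,4,5,7.

4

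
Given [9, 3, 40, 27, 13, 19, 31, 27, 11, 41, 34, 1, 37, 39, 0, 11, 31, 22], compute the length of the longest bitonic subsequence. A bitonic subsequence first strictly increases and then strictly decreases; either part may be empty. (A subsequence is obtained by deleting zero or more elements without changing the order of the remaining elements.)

One longest bitonic subsequence is 9, 13, 19, 31, 34, 37, 39, 31, 22 (positions 1,5,6,7,11,13,14,17,18): it rises to 39 then falls. Length 9 is optimal.

9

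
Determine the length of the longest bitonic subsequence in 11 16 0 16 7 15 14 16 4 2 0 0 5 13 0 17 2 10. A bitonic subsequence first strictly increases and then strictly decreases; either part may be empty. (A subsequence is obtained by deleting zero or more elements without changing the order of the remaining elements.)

7

Let inc[i] be the LIS ending at i and dec[i] the longest strictly decreasing subsequence starting at i. inc = [1, 2, 1, 2, 2, 3, 3, 4, 2, 2, 1, 1, 3, 4, 1, 5, 2, 4], dec = [5, 6, 1, 6, 4, 5, 4, 4, 3, 2, 1, 1, 2, 2, 1, 2, 1, 1].
max_i inc[i]+dec[i]−1 = 7, with one witness 11, 16, 15, 14, 4, 2, 0.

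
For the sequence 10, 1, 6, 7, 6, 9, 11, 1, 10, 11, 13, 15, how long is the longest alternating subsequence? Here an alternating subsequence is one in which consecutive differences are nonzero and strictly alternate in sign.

A longest alternating subsequence is 10, 1, 7, 6, 9, 1, 10 (positions 1,2,4,5,6,8,9); its 6 consecutive differences strictly alternate in sign, and length 7 is optimal.

7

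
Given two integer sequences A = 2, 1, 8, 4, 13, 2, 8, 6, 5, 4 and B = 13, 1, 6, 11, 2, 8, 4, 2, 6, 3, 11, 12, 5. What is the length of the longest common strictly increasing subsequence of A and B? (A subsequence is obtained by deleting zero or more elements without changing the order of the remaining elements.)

3

A longest common strictly increasing subsequence is 1, 2, 8 (length 3); it appears in order in both A and B, and no longer such subsequence exists.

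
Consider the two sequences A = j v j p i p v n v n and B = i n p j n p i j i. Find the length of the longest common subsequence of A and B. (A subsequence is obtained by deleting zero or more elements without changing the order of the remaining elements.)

3

A longest common subsequence is jji (length 3); the LCS DP confirms no longer common subsequence exists.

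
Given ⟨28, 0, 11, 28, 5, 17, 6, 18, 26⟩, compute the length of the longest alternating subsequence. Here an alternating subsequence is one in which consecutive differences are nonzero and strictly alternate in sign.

Track the best alternating length ending on an up-step vs a down-step at each position: up/down = 1/1, 1/2, 3/2, 3/1, 3/4, 5/4, 5/6, 7/4, 7/4.
The maximum over both is 7; one such subsequence is 28, 0, 11, 5, 17, 6, 18.

7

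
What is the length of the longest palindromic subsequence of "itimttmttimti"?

One longest palindromic subsequence is itmttmttmti (positions 1,2,4,5,6,7,8,9,11,12,13); it reads the same forward and backward, and the interval DP gives dp[1][13] = 11.

11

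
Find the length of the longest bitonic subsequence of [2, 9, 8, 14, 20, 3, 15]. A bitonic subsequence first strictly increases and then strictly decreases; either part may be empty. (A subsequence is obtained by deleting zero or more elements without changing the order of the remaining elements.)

5

Let inc[i] be the LIS ending at i and dec[i] the longest strictly decreasing subsequence starting at i. inc = [1, 2, 2, 3, 4, 2, 4], dec = [1, 3, 2, 2, 2, 1, 1].
max_i inc[i]+dec[i]−1 = 5, with one witness 2, 9, 14, 20, 15.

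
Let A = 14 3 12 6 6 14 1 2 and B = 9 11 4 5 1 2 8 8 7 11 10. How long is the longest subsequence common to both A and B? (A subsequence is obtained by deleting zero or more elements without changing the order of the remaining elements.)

2

Backtracking the LCS table gives one alignment: 1 (A7,B5) → 2 (A8,B6).
So the longest common subsequence has length 2.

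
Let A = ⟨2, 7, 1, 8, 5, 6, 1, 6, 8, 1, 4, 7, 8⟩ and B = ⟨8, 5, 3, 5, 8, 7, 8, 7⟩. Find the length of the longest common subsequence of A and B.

5

Backtracking the LCS table gives one alignment: 8 (A4,B1) → 5 (A5,B4) → 8 (A9,B5) → 7 (A12,B6) → 8 (A13,B7).
So the longest common subsequence has length 5.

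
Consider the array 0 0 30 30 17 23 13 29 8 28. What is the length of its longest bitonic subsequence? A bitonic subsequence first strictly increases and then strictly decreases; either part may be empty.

5

One longest bitonic subsequence is 0, 30, 23, 13, 8 (positions 1,3,6,7,9): it rises to 30 then falls. Length 5 is optimal.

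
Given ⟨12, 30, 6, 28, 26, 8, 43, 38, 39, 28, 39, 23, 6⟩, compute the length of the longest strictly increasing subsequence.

Scanning left to right, the best length ending at each element is: 12→1, 30→2, 6→1, 28→2, 26→2, 8→2, 43→3, 38→3, 39→4, 28→3, 39→4, 23→3, 6→1.
So the longest increasing subsequence has length 4, e.g. 12, 30, 38, 39.

4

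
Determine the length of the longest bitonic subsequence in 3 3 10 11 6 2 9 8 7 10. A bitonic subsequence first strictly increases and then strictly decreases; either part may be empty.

Let inc[i] be the LIS ending at i and dec[i] the longest strictly decreasing subsequence starting at i. inc = [1, 1, 2, 3, 2, 1, 3, 3, 3, 4], dec = [2, 2, 4, 4, 2, 1, 3, 2, 1, 1].
max_i inc[i]+dec[i]−1 = 6, with one witness 3, 10, 11, 9, 8, 7.

6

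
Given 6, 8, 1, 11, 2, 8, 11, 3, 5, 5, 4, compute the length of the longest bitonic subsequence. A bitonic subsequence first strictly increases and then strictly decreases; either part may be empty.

6

One longest bitonic subsequence is 6, 8, 11, 8, 5, 4 (positions 1,2,4,6,10,11): it rises to 11 then falls. Length 6 is optimal.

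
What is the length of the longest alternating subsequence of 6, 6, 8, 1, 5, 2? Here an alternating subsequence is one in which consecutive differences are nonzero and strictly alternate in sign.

5

A longest alternating subsequence is 6, 8, 1, 5, 2 (positions 1,3,4,5,6); its 4 consecutive differences strictly alternate in sign, and length 5 is optimal.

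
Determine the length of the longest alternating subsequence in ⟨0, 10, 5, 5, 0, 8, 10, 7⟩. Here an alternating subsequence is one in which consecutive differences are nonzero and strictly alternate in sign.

Track the best alternating length ending on an up-step vs a down-step at each position: up/down = 1/1, 2/1, 2/3, 2/3, 1/3, 4/3, 4/1, 4/5.
The maximum over both is 5; one such subsequence is 0, 10, 5, 8, 7.

5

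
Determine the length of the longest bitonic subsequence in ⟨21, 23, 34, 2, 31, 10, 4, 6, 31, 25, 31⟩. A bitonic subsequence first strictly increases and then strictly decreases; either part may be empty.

6

Let inc[i] be the LIS ending at i and dec[i] the longest strictly decreasing subsequence starting at i. inc = [1, 2, 3, 1, 3, 2, 2, 3, 4, 4, 5], dec = [3, 3, 4, 1, 3, 2, 1, 1, 2, 1, 1].
max_i inc[i]+dec[i]−1 = 6, with one witness 21, 23, 34, 31, 10, 6.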